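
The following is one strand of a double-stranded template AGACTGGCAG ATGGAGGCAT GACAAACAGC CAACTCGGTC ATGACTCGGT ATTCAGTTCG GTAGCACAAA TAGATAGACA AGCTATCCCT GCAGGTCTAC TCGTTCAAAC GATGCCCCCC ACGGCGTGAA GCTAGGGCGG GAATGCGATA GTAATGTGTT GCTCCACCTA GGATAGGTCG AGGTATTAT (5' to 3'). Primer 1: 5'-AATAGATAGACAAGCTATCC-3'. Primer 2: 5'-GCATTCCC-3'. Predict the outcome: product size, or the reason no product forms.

Primer 1 (AATAGATAGACAAGCTATCC) matches the top strand at positions 69–88; it acts as a forward primer.
Primer 2's reverse complement is GGGAATGC, matching the top strand at positions 139–146; it acts as a reverse primer.
The 3' ends face each other across positions 69–146, giving a 78 bp product.

Yes — a 78 bp product.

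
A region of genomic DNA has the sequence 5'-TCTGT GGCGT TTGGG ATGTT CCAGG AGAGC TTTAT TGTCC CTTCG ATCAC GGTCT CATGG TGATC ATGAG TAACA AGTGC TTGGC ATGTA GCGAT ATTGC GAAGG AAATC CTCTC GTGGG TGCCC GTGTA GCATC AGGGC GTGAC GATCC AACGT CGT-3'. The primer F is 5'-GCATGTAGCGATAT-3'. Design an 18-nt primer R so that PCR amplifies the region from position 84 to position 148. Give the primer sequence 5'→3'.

5'-ATCGTCACGCCCTGATGC-3'

The product's 3' end on the top strand is position 148.
The reverse primer anneals to the top strand over positions 131–148, i.e. to GCATCAGGGCGTGACGAT.
Its sequence written 5'→3' is the reverse complement: ATCGTCACGCCCTGATGC.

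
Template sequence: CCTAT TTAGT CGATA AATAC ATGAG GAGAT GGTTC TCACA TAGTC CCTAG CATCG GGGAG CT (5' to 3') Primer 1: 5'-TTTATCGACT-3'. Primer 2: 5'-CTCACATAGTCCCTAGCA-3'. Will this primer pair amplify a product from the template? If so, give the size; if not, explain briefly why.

No product — the primers' 3' ends point away from each other.

Primer 1 (TTTATCGACT) has reverse complement AGTCGATAAA, which matches the top strand at positions 8–17; primer 1 anneals to the top strand there with its 3' end pointing upstream toward position 8.
Primer 2 (CTCACATAGTCCCTAGCA) matches the top strand directly at positions 35–52; it anneals to the bottom strand with its 3' end pointing downstream toward position 52.
The 3' ends diverge (primer 1 extends toward position 1, primer 2 toward position 62), so the primers never converge on a shared product.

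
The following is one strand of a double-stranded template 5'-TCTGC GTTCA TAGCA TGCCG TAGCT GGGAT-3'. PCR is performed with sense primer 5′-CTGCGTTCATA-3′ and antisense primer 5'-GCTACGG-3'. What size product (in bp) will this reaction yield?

The forward primer matches the template at positions 2–12.
The reverse primer's reverse complement is CCGTAGC, which matches the template at positions 18–24.
The product runs from position 2 to position 24, so its length is 24 − 2 + 1 = 23 bp.

23 bp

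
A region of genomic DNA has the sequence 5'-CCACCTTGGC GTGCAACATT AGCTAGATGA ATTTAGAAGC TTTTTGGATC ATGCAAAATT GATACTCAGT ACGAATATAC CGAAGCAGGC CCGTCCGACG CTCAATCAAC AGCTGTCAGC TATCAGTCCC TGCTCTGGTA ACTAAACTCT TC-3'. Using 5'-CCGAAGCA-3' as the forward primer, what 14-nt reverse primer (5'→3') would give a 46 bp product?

The forward primer binds at positions 80–87, so a 46 bp product ends at position 80 + 46 − 1 = 125.
The reverse primer anneals to the top strand over positions 112–125, i.e. to GCTGTCAGCTATCA.
Its sequence written 5'→3' is the reverse complement: TGATAGCTGACAGC.

5'-TGATAGCTGACAGC-3'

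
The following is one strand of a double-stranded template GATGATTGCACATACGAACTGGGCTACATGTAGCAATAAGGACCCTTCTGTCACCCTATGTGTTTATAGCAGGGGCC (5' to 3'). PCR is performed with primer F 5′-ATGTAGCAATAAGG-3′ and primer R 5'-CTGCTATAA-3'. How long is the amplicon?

The forward primer matches the template at positions 28–41.
Reverse complement of the reverse primer: TTATAGCAG. This occurs on the top strand at positions 64–72.
The product runs from position 28 to position 72, so its length is 72 − 28 + 1 = 45 bp.

45 bp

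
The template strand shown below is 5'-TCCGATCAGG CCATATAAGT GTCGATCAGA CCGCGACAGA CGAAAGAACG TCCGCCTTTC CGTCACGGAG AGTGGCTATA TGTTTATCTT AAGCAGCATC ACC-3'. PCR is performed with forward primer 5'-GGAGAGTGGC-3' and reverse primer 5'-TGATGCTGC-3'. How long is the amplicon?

Scanning the template, GGAGAGTGGC occurs at positions 67–76; this primer anneals to the bottom strand there with its 3' end pointing downstream.
Taking the reverse complement of TGATGCTGC gives GCAGCATCA, found at positions 93–101 on the template; the primer anneals here to the top strand with its 3' end pointing upstream.
The product runs from position 67 to position 101, so its length is 101 − 67 + 1 = 35 bp.

35 bp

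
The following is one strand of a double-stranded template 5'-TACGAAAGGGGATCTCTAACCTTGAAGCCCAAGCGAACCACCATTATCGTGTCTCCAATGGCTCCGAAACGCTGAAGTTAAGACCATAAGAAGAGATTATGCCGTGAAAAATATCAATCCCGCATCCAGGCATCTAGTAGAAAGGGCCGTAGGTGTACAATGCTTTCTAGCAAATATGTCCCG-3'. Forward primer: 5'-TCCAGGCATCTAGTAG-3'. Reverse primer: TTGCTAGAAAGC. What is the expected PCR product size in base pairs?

Forward primer TCCAGGCATCTAGTAG is found on the top strand at positions 125–140.
The reverse primer's reverse complement is GCTTTCTAGCAA, which matches the template at positions 162–173.
The product runs from position 125 to position 173, so its length is 173 − 125 + 1 = 49 bp.

49 bp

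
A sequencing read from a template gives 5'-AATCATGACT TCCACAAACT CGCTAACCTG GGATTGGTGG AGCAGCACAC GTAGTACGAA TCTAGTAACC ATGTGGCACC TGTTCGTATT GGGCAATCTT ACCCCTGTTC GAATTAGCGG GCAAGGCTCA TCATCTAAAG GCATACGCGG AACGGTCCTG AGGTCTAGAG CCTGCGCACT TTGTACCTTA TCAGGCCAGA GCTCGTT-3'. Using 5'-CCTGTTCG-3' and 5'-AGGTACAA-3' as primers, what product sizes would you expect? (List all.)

110 bp, 85 bp

The forward primer CCTGTTCG matches the top strand at positions 79–86, 104–111.
The reverse primer's reverse complement is TTGTACCT, matching at positions 181–188.
Each forward site pairs with the reverse site to give a product ending at position 188: sizes 110, 85 bp.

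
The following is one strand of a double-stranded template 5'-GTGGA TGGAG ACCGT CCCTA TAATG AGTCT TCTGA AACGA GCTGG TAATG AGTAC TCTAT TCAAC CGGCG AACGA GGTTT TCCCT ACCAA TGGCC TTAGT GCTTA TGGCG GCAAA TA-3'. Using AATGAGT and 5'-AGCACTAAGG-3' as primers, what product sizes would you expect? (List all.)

82 bp, 57 bp

The forward primer AATGAGT matches the top strand at positions 22–28, 47–53.
The reverse primer's reverse complement is CCTTAGTGCT, matching at positions 94–103.
Each forward site pairs with the reverse site to give a product ending at position 103: sizes 82, 57 bp.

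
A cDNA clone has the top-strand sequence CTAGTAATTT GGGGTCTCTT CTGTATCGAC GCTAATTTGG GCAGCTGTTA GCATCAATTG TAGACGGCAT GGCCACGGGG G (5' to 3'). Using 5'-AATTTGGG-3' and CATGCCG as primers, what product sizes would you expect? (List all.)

The forward primer AATTTGGG matches the top strand at positions 6–13, 34–41.
The reverse primer's reverse complement is CGGCATG, matching at positions 65–71.
Each forward site pairs with the reverse site to give a product ending at position 71: sizes 66, 38 bp.

66 bp, 38 bp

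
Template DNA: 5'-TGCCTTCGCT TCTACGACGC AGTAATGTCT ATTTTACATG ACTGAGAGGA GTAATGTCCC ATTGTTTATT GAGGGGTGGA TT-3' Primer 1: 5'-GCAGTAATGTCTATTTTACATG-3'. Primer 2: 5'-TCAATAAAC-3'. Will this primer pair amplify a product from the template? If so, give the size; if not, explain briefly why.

Yes — a 54 bp product.

Primer 1 (GCAGTAATGTCTATTTTACATG) matches the top strand at positions 19–40; it acts as a forward primer.
Primer 2's reverse complement is GTTTATTGA, matching the top strand at positions 64–72; it acts as a reverse primer.
The 3' ends face each other across positions 19–72, giving a 54 bp product.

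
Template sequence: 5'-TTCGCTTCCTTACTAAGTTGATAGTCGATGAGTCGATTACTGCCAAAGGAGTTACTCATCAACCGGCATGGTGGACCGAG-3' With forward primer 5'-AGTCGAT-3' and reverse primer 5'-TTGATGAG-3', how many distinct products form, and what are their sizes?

The forward primer AGTCGAT matches the top strand at positions 23–29, 31–37.
The reverse primer's reverse complement is CTCATCAA, matching at positions 55–62.
Each forward site pairs with the reverse site to give a product ending at position 62: sizes 40, 32 bp.

Two products: 40 bp, 32 bp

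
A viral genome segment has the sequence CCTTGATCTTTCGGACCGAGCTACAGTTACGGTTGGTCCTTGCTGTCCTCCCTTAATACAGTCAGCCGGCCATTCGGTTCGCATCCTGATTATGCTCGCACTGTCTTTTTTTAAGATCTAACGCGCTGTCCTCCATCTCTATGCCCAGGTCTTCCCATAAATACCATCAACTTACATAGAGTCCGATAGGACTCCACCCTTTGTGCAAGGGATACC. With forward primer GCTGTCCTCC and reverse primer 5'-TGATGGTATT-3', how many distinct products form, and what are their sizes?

Two products: 128 bp, 45 bp

The forward primer GCTGTCCTCC matches the top strand at positions 42–51, 125–134.
The reverse primer's reverse complement is AATACCATCA, matching at positions 160–169.
Each forward site pairs with the reverse site to give a product ending at position 169: sizes 128, 45 bp.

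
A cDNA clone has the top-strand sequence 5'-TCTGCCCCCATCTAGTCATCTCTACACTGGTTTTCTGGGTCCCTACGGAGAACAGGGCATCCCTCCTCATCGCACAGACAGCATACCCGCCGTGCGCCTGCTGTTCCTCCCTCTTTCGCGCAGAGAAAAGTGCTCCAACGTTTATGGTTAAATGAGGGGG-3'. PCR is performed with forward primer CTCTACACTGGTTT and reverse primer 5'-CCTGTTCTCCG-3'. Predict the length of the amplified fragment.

Scanning the template, CTCTACACTGGTTT occurs at positions 20–33; this primer anneals to the bottom strand there with its 3' end pointing downstream.
Taking the reverse complement of CCTGTTCTCCG gives CGGAGAACAGG, found at positions 46–56 on the template; the primer anneals here to the top strand with its 3' end pointing upstream.
Amplicon spans positions 20–56: 37 bp.

37 bp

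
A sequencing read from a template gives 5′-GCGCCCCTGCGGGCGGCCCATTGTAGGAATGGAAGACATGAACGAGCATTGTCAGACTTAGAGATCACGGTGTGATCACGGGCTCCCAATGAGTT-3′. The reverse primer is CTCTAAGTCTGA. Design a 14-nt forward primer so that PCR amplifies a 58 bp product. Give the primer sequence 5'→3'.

The reverse primer's reverse complement TCAGACTTAGAG matches the template at positions 52–63, so the product ends at position 63.
A 58 bp product then starts at position 63 − 58 + 1 = 6.
The forward primer is identical to the top strand there: CCTGCGGGCGGCCC.

5'-CCTGCGGGCGGCCC-3'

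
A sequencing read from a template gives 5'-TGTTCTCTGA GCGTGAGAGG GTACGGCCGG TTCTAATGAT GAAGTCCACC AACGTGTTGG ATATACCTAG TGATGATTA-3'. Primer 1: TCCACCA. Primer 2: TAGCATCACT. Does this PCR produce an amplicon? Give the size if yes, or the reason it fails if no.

Primer 2 (TAGCATCACT) does not match the top strand, and its reverse complement AGTGATGCTA does not match either.
With no annealing site for primer 2, no amplification occurs.

No product — primer 2 has no binding site in the template.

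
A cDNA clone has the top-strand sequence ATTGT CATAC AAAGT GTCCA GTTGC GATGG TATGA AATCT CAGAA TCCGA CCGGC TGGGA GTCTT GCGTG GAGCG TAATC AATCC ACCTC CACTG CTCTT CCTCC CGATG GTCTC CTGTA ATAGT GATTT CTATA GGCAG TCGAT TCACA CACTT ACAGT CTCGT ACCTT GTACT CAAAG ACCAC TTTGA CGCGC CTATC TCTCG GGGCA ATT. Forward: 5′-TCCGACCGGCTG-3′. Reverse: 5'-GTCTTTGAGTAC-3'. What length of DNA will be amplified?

137 bp

Forward primer TCCGACCGGCTG is found on the top strand at positions 46–57.
Reverse complement of the reverse primer: GTACTCAAAGAC. This occurs on the top strand at positions 171–182.
Product length = (reverse-primer end) − (forward-primer start) + 1 = 182 − 46 + 1 = 137 bp.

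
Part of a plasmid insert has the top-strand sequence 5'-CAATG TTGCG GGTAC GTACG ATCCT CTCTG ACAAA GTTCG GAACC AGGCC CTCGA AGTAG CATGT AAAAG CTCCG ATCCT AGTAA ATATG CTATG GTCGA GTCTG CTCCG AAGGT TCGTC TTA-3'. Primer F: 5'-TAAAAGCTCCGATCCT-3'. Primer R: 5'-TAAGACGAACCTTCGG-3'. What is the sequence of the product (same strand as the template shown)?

5'-TAAAAGCTCCGATCCTAGTAAATATGCTATGGTCGAGTCTGCTCCGAAGGTTCGTCTTA-3'

Forward primer TAAAAGCTCCGATCCT is found on the top strand at positions 65–80.
Taking the reverse complement of TAAGACGAACCTTCGG gives CCGAAGGTTCGTCTTA, found at positions 108–123 on the template; the primer anneals here to the top strand with its 3' end pointing upstream.
The product is the template from position 65 through 123 (59 bp).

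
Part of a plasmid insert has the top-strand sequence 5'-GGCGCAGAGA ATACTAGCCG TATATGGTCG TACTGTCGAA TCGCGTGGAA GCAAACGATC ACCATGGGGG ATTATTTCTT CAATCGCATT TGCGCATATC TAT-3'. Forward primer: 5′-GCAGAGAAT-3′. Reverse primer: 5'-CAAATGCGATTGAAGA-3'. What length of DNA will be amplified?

89 bp

Forward primer GCAGAGAAT is found on the top strand at positions 4–12.
The reverse primer's reverse complement is TCTTCAATCGCATTTG, which matches the template at positions 77–92.
Product length = (reverse-primer end) − (forward-primer start) + 1 = 92 − 4 + 1 = 89 bp.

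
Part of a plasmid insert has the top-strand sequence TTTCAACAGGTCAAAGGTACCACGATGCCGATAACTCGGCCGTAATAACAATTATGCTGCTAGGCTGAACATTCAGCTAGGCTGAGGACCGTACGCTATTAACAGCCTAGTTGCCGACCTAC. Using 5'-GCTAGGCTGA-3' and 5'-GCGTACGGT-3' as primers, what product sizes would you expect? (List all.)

38 bp, 21 bp

The forward primer GCTAGGCTGA matches the top strand at positions 59–68, 76–85.
The reverse primer's reverse complement is ACCGTACGC, matching at positions 88–96.
Each forward site pairs with the reverse site to give a product ending at position 96: sizes 38, 21 bp.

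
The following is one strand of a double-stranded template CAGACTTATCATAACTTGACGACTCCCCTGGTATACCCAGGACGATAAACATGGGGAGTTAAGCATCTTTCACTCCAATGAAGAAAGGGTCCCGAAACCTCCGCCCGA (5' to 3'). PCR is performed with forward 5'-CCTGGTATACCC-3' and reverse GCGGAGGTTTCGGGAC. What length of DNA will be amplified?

78 bp

The forward primer matches the template at positions 27–38.
Reverse complement of the reverse primer: GTCCCGAAACCTCCGC. This occurs on the top strand at positions 89–104.
Product length = (reverse-primer end) − (forward-primer start) + 1 = 104 − 27 + 1 = 78 bp.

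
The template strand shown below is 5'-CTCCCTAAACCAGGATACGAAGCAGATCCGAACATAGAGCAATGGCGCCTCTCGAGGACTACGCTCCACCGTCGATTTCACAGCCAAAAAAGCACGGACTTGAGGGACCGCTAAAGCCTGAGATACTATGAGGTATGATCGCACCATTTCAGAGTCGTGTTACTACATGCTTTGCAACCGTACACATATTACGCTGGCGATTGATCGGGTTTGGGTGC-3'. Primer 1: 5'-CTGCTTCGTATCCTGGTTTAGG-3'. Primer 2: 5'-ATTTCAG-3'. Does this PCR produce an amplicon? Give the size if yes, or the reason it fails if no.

No product — the primers' 3' ends point away from each other.

Primer 1 (CTGCTTCGTATCCTGGTTTAGG) has reverse complement CCTAAACCAGGATACGAAGCAG, which matches the top strand at positions 4–25; primer 1 anneals to the top strand there with its 3' end pointing upstream toward position 4.
Primer 2 (ATTTCAG) matches the top strand directly at positions 146–152; it anneals to the bottom strand with its 3' end pointing downstream toward position 152.
The 3' ends diverge (primer 1 extends toward position 1, primer 2 toward position 218), so the primers never converge on a shared product.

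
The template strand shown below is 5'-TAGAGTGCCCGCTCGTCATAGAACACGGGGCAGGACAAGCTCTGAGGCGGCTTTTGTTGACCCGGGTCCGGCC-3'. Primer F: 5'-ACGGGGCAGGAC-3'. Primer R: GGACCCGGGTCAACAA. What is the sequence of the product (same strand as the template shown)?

5'-ACGGGGCAGGACAAGCTCTGAGGCGGCTTTTGTTGACCCGGGTCC-3'

Forward primer ACGGGGCAGGAC is found on the top strand at positions 25–36.
Reverse complement of the reverse primer: TTGTTGACCCGGGTCC. This occurs on the top strand at positions 54–69.
The product is the template from position 25 through 69 (45 bp).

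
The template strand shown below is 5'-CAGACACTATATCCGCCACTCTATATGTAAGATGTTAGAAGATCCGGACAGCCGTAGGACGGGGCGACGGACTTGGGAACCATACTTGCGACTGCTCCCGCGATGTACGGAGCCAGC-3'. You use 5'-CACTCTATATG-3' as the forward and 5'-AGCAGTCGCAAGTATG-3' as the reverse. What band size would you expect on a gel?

Forward primer CACTCTATATG is found on the top strand at positions 17–27.
Reverse complement of the reverse primer: CATACTTGCGACTGCT. This occurs on the top strand at positions 81–96.
Amplicon spans positions 17–96: 80 bp.

80 bp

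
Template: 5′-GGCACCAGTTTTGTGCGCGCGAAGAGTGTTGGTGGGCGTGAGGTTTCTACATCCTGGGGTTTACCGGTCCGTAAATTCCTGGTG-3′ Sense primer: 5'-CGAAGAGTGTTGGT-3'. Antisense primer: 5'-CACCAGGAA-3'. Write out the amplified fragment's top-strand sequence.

5'-CGAAGAGTGTTGGTGGGCGTGAGGTTTCTACATCCTGGGGTTTACCGGTCCGTAAATTCCTGGTG-3'

Scanning the template, CGAAGAGTGTTGGT occurs at positions 20–33; this primer anneals to the bottom strand there with its 3' end pointing downstream.
Reverse complement of the reverse primer: TTCCTGGTG. This occurs on the top strand at positions 76–84.
The product is the template from position 20 through 84 (65 bp).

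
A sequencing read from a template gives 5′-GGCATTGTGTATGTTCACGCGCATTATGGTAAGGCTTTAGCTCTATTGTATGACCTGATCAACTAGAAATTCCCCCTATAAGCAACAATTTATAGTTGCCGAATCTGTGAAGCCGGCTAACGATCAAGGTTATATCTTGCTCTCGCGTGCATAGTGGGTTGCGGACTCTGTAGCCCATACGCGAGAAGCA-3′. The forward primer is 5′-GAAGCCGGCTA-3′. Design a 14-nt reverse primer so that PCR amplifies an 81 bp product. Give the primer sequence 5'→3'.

5'-GCTTCTCGCGTATG-3'

The forward primer binds at positions 109–119, so an 81 bp product ends at position 109 + 81 − 1 = 189.
The reverse primer anneals to the top strand over positions 176–189, i.e. to CATACGCGAGAAGC.
Its sequence written 5'→3' is the reverse complement: GCTTCTCGCGTATG.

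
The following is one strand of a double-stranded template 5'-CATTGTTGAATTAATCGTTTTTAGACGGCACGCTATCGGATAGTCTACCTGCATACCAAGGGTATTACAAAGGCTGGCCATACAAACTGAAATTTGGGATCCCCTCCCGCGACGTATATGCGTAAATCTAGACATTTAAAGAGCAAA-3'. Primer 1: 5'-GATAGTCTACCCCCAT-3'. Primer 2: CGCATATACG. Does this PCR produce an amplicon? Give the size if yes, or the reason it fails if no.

No product — primer 1 has no binding site in the template.

Primer 1 (GATAGTCTACCCCCAT) does not match the top strand, and its reverse complement ATGGGGGTAGACTATC does not match either.
With no annealing site for primer 1, no amplification occurs.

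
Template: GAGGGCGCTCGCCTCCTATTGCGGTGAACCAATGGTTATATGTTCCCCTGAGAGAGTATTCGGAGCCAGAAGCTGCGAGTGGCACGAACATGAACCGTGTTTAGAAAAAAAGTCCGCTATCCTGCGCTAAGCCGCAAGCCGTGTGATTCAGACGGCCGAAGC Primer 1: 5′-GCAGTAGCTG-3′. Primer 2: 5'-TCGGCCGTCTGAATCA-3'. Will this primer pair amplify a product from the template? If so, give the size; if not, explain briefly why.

Primer 1 (GCAGTAGCTG) does not match the top strand, and its reverse complement CAGCTACTGC does not match either.
With no annealing site for primer 1, no amplification occurs.

No product — primer 1 has no binding site in the template.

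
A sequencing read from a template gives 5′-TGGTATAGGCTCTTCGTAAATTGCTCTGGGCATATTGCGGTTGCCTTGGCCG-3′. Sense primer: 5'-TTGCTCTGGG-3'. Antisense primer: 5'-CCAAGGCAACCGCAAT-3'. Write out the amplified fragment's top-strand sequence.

Scanning the template, TTGCTCTGGG occurs at positions 21–30; this primer anneals to the bottom strand there with its 3' end pointing downstream.
Taking the reverse complement of CCAAGGCAACCGCAAT gives ATTGCGGTTGCCTTGG, found at positions 34–49 on the template; the primer anneals here to the top strand with its 3' end pointing upstream.
The product is the template from position 21 through 49 (29 bp).

5'-TTGCTCTGGGCATATTGCGGTTGCCTTGG-3'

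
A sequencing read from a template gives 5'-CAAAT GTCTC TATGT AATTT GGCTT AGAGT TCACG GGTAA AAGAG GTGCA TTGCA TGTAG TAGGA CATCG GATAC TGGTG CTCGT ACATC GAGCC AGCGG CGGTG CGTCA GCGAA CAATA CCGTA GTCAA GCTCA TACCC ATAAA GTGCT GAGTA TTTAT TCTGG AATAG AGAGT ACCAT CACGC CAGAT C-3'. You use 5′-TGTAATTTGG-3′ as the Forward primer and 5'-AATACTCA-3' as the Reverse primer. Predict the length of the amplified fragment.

145 bp

The forward primer matches the template at positions 13–22.
Reverse complement of the reverse primer: TGAGTATT. This occurs on the top strand at positions 150–157.
Amplicon spans positions 13–157: 145 bp.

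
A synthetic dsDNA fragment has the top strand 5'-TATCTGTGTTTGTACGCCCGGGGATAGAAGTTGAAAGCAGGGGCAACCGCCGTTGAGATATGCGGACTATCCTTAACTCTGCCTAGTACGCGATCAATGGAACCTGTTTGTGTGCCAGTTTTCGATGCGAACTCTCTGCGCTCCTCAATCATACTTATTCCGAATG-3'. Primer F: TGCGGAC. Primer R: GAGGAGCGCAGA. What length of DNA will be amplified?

86 bp

The forward primer matches the template at positions 61–67.
The reverse primer's reverse complement is TCTGCGCTCCTC, which matches the template at positions 135–146.
Amplicon spans positions 61–146: 86 bp.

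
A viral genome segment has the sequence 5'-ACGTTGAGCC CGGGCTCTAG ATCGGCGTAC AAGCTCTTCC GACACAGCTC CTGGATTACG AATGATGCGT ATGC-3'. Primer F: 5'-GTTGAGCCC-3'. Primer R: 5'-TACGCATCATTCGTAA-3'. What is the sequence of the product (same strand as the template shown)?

Forward primer GTTGAGCCC is found on the top strand at positions 3–11.
The reverse primer's reverse complement is TTACGAATGATGCGTA, which matches the template at positions 56–71.
The product is the template from position 3 through 71 (69 bp).

5'-GTTGAGCCCGGGCTCTAGATCGGCGTACAAGCTCTTCCGACACAGCTCCTGGATTACGAATGATGCGTA-3'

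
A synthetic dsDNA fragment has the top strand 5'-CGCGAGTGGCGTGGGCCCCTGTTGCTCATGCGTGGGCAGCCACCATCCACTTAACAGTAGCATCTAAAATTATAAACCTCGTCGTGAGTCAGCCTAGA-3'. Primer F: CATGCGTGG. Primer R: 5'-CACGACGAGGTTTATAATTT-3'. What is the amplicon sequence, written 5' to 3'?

The forward primer matches the template at positions 27–35.
Taking the reverse complement of CACGACGAGGTTTATAATTT gives AAATTATAAACCTCGTCGTG, found at positions 67–86 on the template; the primer anneals here to the top strand with its 3' end pointing upstream.
The product is the template from position 27 through 86 (60 bp).

5'-CATGCGTGGGCAGCCACCATCCACTTAACAGTAGCATCTAAAATTATAAACCTCGTCGTG-3'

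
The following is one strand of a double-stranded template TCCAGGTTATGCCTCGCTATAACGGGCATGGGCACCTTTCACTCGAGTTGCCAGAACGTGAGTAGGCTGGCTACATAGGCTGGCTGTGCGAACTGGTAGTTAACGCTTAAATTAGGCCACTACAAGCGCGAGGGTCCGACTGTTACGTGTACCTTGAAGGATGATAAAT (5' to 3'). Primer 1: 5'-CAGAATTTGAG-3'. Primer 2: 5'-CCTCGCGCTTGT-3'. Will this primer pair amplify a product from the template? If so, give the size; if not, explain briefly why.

Primer 1 (CAGAATTTGAG) does not match the top strand, and its reverse complement CTCAAATTCTG does not match either.
With no annealing site for primer 1, no amplification occurs.

No product — primer 1 has no binding site in the template.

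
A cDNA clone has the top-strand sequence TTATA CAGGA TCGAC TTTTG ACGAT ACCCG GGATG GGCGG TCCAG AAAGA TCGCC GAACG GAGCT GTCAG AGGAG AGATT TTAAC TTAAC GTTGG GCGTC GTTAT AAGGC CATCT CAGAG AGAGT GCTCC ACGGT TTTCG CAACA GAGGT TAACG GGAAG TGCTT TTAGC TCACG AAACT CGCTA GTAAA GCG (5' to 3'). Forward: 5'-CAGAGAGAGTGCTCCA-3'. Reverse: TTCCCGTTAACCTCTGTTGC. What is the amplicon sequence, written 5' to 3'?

The forward primer matches the template at positions 116–131.
The reverse primer's reverse complement is GCAACAGAGGTTAACGGGAA, which matches the template at positions 140–159.
The product is the template from position 116 through 159 (44 bp).

5'-CAGAGAGAGTGCTCCACGGTTTTCGCAACAGAGGTTAACGGGAA-3'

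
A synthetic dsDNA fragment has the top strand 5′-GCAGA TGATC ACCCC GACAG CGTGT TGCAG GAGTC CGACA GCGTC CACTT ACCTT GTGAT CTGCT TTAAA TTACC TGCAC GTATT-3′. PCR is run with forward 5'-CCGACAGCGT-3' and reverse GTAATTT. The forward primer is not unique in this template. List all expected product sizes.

The forward primer CCGACAGCGT matches the top strand at positions 14–23, 35–44.
The reverse primer's reverse complement is AAATTAC, matching at positions 68–74.
Each forward site pairs with the reverse site to give a product ending at position 74: sizes 61, 40 bp.

61 bp, 40 bp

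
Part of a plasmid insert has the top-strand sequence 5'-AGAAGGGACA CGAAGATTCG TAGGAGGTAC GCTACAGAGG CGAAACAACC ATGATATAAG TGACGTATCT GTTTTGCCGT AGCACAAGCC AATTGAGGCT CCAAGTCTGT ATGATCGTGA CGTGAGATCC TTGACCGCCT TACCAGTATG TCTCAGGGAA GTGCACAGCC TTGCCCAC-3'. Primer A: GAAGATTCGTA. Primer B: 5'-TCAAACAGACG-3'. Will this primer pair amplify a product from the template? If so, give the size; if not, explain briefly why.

No product — primer B has no binding site in the template.

Primer B (TCAAACAGACG) does not match the top strand, and its reverse complement CGTCTGTTTGA does not match either.
With no annealing site for primer B, no amplification occurs.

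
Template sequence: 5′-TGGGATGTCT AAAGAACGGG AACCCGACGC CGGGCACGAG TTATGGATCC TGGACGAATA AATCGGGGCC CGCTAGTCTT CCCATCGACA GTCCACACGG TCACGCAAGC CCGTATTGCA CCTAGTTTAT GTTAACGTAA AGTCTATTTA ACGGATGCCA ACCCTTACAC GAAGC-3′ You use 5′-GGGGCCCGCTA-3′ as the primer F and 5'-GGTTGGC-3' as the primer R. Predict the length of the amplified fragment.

99 bp

Scanning the template, GGGGCCCGCTA occurs at positions 65–75; this primer anneals to the bottom strand there with its 3' end pointing downstream.
Taking the reverse complement of GGTTGGC gives GCCAACC, found at positions 157–163 on the template; the primer anneals here to the top strand with its 3' end pointing upstream.
Amplicon spans positions 65–163: 99 bp.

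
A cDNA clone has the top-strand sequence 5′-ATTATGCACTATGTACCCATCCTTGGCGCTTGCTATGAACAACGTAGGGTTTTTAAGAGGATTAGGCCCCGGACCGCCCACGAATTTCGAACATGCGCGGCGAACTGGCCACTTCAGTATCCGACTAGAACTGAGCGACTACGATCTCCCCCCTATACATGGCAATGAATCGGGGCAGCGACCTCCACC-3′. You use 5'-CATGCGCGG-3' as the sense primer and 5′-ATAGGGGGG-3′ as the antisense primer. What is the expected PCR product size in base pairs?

65 bp

Scanning the template, CATGCGCGG occurs at positions 92–100; this primer anneals to the bottom strand there with its 3' end pointing downstream.
The reverse primer's reverse complement is CCCCCCTAT, which matches the template at positions 148–156.
Product length = (reverse-primer end) − (forward-primer start) + 1 = 156 − 92 + 1 = 65 bp.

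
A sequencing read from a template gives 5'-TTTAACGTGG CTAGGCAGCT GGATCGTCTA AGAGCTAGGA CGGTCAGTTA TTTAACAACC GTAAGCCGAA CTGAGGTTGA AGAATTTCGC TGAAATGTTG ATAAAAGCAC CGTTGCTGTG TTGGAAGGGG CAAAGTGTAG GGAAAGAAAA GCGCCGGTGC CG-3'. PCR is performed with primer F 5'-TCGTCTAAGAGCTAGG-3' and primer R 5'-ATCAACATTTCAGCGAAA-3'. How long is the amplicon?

79 bp

The forward primer matches the template at positions 24–39.
The reverse primer's reverse complement is TTTCGCTGAAATGTTGAT, which matches the template at positions 85–102.
Product length = (reverse-primer end) − (forward-primer start) + 1 = 102 − 24 + 1 = 79 bp.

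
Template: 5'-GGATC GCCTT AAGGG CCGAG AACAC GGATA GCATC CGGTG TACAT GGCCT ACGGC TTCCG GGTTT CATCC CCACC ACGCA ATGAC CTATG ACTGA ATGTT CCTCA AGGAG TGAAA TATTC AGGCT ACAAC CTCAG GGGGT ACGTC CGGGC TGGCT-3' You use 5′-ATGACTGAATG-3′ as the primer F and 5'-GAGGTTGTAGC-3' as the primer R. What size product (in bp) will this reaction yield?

46 bp

The forward primer matches the template at positions 88–98.
The reverse primer's reverse complement is GCTACAACCTC, which matches the template at positions 123–133.
Product length = (reverse-primer end) − (forward-primer start) + 1 = 133 − 88 + 1 = 46 bp.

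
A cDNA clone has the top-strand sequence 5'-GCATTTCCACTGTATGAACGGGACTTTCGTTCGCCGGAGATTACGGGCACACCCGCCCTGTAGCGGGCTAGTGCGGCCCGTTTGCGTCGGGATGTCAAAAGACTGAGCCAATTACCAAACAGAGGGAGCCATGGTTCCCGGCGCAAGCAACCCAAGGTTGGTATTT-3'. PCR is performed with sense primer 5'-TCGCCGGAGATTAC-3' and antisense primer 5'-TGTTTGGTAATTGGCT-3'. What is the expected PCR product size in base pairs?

91 bp

Forward primer TCGCCGGAGATTAC is found on the top strand at positions 31–44.
Reverse complement of the reverse primer: AGCCAATTACCAAACA. This occurs on the top strand at positions 106–121.
The product runs from position 31 to position 121, so its length is 121 − 31 + 1 = 91 bp.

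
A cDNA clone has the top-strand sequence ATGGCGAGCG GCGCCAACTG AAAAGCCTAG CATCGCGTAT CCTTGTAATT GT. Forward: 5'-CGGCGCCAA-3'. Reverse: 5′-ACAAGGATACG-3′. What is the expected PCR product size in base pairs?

The forward primer matches the template at positions 9–17.
Reverse complement of the reverse primer: CGTATCCTTGT. This occurs on the top strand at positions 36–46.
The product runs from position 9 to position 46, so its length is 46 − 9 + 1 = 38 bp.

38 bp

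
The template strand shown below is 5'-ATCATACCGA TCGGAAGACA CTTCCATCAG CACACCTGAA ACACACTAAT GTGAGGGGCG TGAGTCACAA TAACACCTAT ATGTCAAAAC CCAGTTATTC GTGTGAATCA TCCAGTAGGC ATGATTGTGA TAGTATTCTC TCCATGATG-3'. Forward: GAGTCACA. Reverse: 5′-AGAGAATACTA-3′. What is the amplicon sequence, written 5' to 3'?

5'-GAGTCACAATAACACCTATATGTCAAAACCCAGTTATTCGTGTGAATCATCCAGTAGGCATGATTGTGATAGTATTCTCT-3'

Forward primer GAGTCACA is found on the top strand at positions 62–69.
Taking the reverse complement of AGAGAATACTA gives TAGTATTCTCT, found at positions 131–141 on the template; the primer anneals here to the top strand with its 3' end pointing upstream.
The product is the template from position 62 through 141 (80 bp).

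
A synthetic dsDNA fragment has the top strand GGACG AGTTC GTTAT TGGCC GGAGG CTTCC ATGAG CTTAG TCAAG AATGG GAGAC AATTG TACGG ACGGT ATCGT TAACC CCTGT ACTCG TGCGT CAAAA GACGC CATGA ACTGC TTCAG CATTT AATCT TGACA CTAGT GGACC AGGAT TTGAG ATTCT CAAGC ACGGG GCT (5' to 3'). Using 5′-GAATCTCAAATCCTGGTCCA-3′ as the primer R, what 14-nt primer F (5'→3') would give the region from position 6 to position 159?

5'-AGTTCGTTATTGGC-3'

The reverse primer's reverse complement TGGACCAGGATTTGAGATTC matches the template at positions 140–159; the product starts at position 6.
The forward primer is identical to the top strand over positions 6–19: AGTTCGTTATTGGC.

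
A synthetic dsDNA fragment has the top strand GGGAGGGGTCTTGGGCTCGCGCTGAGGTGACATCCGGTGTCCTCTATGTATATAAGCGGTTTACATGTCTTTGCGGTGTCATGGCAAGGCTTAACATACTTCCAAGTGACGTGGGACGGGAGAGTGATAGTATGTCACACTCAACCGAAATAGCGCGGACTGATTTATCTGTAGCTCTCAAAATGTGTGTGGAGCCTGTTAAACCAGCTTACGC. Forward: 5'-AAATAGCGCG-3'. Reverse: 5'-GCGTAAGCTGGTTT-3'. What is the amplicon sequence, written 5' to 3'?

5'-AAATAGCGCGGACTGATTTATCTGTAGCTCTCAAAATGTGTGTGGAGCCTGTTAAACCAGCTTACGC-3'

Scanning the template, AAATAGCGCG occurs at positions 148–157; this primer anneals to the bottom strand there with its 3' end pointing downstream.
Taking the reverse complement of GCGTAAGCTGGTTT gives AAACCAGCTTACGC, found at positions 201–214 on the template; the primer anneals here to the top strand with its 3' end pointing upstream.
The product is the template from position 148 through 214 (67 bp).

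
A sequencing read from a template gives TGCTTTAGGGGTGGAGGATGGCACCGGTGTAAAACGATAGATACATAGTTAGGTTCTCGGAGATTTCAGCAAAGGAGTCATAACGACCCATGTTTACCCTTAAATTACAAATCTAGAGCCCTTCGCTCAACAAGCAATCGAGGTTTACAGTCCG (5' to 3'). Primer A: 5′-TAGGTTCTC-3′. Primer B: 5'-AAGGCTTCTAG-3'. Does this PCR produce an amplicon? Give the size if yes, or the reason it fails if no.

No product — primer B has no binding site in the template.

Primer B (AAGGCTTCTAG) does not match the top strand, and its reverse complement CTAGAAGCCTT does not match either.
With no annealing site for primer B, no amplification occurs.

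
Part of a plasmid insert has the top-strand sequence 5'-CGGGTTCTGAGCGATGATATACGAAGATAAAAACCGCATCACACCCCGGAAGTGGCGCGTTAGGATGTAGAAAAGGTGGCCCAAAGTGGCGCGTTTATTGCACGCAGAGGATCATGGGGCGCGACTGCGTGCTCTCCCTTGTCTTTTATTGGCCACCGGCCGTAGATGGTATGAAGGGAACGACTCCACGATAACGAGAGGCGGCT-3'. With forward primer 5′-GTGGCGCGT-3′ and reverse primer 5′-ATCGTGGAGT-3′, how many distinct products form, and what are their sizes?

The forward primer GTGGCGCGT matches the top strand at positions 52–60, 86–94.
The reverse primer's reverse complement is ACTCCACGAT, matching at positions 183–192.
Each forward site pairs with the reverse site to give a product ending at position 192: sizes 141, 107 bp.

Two products: 141 bp, 107 bp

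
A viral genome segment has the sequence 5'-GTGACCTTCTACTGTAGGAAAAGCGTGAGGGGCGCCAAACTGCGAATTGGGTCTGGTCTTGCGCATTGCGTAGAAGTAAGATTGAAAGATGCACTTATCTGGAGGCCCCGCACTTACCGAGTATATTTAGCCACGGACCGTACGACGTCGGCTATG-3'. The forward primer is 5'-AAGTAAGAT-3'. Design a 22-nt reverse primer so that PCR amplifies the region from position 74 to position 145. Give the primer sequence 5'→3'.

5'-TCGTACGGTCCGTGGCTAAATA-3'

The product's 3' end on the top strand is position 145.
The reverse primer anneals to the top strand over positions 124–145, i.e. to TATTTAGCCACGGACCGTACGA.
Its sequence written 5'→3' is the reverse complement: TCGTACGGTCCGTGGCTAAATA.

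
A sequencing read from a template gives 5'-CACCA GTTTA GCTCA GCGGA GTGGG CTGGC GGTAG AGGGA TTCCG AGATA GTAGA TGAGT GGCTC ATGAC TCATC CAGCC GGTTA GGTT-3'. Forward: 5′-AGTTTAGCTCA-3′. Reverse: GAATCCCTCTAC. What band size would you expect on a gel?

39 bp

Forward primer AGTTTAGCTCA is found on the top strand at positions 5–15.
The reverse primer's reverse complement is GTAGAGGGATTC, which matches the template at positions 32–43.
The product runs from position 5 to position 43, so its length is 43 − 5 + 1 = 39 bp.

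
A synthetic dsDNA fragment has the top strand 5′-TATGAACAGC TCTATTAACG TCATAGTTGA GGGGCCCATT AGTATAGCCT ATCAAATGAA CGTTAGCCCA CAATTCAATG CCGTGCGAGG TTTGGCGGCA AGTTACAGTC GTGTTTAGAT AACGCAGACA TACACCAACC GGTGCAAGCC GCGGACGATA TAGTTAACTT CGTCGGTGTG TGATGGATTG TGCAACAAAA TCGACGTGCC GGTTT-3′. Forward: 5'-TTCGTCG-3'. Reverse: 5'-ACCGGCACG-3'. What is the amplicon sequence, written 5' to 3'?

Scanning the template, TTCGTCG occurs at positions 169–175; this primer anneals to the bottom strand there with its 3' end pointing downstream.
Taking the reverse complement of ACCGGCACG gives CGTGCCGGT, found at positions 205–213 on the template; the primer anneals here to the top strand with its 3' end pointing upstream.
The product is the template from position 169 through 213 (45 bp).

5'-TTCGTCGGTGTGTGATGGATTGTGCAACAAAATCGACGTGCCGGT-3'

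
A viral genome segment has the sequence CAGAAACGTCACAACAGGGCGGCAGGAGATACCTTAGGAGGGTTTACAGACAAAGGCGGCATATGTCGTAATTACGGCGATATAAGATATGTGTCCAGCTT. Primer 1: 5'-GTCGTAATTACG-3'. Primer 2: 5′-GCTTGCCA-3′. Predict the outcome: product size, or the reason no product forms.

Primer 2 (GCTTGCCA) does not match the top strand, and its reverse complement TGGCAAGC does not match either.
With no annealing site for primer 2, no amplification occurs.

No product — primer 2 has no binding site in the template.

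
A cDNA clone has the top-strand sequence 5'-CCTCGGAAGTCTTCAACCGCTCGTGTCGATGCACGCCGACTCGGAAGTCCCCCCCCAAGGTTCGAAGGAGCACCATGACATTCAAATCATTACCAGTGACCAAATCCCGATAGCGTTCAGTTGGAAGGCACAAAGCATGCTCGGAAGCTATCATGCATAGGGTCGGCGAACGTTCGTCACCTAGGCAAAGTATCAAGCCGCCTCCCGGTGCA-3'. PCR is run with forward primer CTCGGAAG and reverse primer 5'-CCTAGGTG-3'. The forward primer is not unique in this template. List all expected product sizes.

The forward primer CTCGGAAG matches the top strand at positions 2–9, 40–47, 140–147.
The reverse primer's reverse complement is CACCTAGG, matching at positions 178–185.
Each forward site pairs with the reverse site to give a product ending at position 185: sizes 184, 146, 46 bp.

184 bp, 146 bp, 46 bp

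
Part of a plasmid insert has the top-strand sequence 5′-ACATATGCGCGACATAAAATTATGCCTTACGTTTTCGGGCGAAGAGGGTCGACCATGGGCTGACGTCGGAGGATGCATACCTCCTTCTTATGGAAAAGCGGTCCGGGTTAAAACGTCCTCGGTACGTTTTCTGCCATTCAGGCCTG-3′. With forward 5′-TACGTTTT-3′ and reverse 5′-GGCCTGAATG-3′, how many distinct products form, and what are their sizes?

Two products: 117 bp, 22 bp

The forward primer TACGTTTT matches the top strand at positions 28–35, 123–130.
The reverse primer's reverse complement is CATTCAGGCC, matching at positions 135–144.
Each forward site pairs with the reverse site to give a product ending at position 144: sizes 117, 22 bp.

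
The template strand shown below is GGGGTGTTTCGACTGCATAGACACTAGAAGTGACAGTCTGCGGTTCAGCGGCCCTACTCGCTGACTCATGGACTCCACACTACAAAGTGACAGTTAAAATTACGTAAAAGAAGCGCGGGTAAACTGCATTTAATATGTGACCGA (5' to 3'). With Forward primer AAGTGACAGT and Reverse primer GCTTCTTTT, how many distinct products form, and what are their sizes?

Two products: 87 bp, 30 bp

The forward primer AAGTGACAGT matches the top strand at positions 28–37, 85–94.
The reverse primer's reverse complement is AAAAGAAGC, matching at positions 106–114.
Each forward site pairs with the reverse site to give a product ending at position 114: sizes 87, 30 bp.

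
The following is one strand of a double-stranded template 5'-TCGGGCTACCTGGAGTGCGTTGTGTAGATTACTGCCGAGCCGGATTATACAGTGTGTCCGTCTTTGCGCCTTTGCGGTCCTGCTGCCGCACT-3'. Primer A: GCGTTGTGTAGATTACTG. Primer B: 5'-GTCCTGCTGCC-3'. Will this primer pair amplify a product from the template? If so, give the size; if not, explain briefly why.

Primer A (GCGTTGTGTAGATTACTG) matches the top strand at positions 17–34 (3' end points downstream).
Primer B (GTCCTGCTGCC) also matches the top strand directly, at positions 77–87 — its reverse complement GGCAGCAGGAC is not present.
Both primers anneal to the bottom strand with 3' ends pointing the same way, so neither can prime synthesis back toward the other.

No product — both primers anneal to the same strand and extend in the same direction.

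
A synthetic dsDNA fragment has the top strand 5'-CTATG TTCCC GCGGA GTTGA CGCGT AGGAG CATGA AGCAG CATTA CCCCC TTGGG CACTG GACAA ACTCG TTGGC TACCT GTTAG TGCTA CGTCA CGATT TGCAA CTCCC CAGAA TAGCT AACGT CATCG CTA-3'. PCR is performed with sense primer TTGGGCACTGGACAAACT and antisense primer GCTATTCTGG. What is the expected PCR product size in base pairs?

69 bp

Forward primer TTGGGCACTGGACAAACT is found on the top strand at positions 51–68.
Reverse complement of the reverse primer: CCAGAATAGC. This occurs on the top strand at positions 110–119.
The product runs from position 51 to position 119, so its length is 119 − 51 + 1 = 69 bp.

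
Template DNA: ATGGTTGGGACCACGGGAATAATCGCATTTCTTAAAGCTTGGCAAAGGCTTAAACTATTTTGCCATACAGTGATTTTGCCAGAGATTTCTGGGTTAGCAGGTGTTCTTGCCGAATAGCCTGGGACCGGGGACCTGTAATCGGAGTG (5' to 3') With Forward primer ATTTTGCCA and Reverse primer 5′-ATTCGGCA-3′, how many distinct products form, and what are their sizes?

The forward primer ATTTTGCCA matches the top strand at positions 57–65, 73–81.
The reverse primer's reverse complement is TGCCGAAT, matching at positions 108–115.
Each forward site pairs with the reverse site to give a product ending at position 115: sizes 59, 43 bp.

Two products: 59 bp, 43 bp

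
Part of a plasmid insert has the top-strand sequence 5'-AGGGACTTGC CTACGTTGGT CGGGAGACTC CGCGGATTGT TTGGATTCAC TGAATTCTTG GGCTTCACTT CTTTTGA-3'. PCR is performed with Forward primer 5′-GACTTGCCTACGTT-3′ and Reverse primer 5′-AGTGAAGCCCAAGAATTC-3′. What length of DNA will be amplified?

Forward primer GACTTGCCTACGTT is found on the top strand at positions 4–17.
Taking the reverse complement of AGTGAAGCCCAAGAATTC gives GAATTCTTGGGCTTCACT, found at positions 52–69 on the template; the primer anneals here to the top strand with its 3' end pointing upstream.
Amplicon spans positions 4–69: 66 bp.

66 bp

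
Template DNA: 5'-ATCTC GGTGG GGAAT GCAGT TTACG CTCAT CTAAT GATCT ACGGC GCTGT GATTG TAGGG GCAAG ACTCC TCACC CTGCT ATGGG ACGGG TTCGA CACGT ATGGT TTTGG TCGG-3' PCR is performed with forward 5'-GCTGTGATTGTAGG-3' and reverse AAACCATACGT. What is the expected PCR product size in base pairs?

62 bp

The forward primer matches the template at positions 46–59.
Taking the reverse complement of AAACCATACGT gives ACGTATGGTTT, found at positions 97–107 on the template; the primer anneals here to the top strand with its 3' end pointing upstream.
The product runs from position 46 to position 107, so its length is 107 − 46 + 1 = 62 bp.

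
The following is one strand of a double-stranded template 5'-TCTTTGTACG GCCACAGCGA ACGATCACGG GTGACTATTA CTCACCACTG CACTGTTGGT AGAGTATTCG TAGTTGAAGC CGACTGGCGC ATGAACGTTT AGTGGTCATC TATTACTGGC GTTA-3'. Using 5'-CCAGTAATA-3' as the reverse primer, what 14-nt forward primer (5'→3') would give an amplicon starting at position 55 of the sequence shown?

The reverse primer's reverse complement TATTACTGG matches the template at positions 111–119; the product starts at position 55.
The forward primer is identical to the top strand over positions 55–68: GTTGGTAGAGTATT.

5'-GTTGGTAGAGTATT-3'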